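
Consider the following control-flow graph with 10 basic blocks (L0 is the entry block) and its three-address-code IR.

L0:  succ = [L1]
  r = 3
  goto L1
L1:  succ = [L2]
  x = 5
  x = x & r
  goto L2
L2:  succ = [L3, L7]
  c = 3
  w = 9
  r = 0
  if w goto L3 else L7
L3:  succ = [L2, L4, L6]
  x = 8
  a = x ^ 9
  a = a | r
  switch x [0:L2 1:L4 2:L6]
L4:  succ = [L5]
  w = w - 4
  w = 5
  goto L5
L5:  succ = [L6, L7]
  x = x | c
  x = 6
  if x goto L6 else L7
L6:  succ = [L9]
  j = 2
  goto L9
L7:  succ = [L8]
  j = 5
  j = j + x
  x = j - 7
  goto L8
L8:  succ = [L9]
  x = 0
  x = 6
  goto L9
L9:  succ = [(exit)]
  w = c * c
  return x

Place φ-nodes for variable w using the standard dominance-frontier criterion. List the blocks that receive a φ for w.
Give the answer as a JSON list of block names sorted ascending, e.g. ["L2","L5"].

Answer: ["L2", "L6", "L7", "L9"]

Analysis:
idom tree: L1←L0 L2←L1 L3←L2 L4←L3 L5←L4 L6←L3 L7←L2 L8←L7 L9←L2
Join-block Dom:
  L2: preds {L1,L3}: {L0,L1} ∩ {L0,L1,L2,L3} = {L0,L1}; idom=L1
  L6: preds {L3,L5}: {L0,L1,L2,L3} ∩ {L0,L1,L2,L3,L4,L5} = {L0,L1,L2,L3}; idom=L3
  L7: preds {L2,L5}: {L0,L1,L2} ∩ {L0,L1,L2,L3,L4,L5} = {L0,L1,L2}; idom=L2
  L9: preds {L6,L8}: {L0,L1,L2,L3,L6} ∩ {L0,L1,L2,L7,L8} = {L0,L1,L2}; idom=L2

Frontier:
  join L2 pred L1: · stop@L1
  join L2 pred L3: L3→L2 stop@L1
  join L6 pred L3: · stop@L3
  join L6 pred L5: L5→L4 stop@L3
  join L7 pred L2: · stop@L2
  join L7 pred L5: L5→L4→L3 stop@L2
  join L9 pred L6: L6→L3 stop@L2
  join L9 pred L8: L8→L7 stop@L2
  L0: DF=∅
  L1: DF=∅
  L2: DF={L2}
  L3: DF={L2,L7,L9}
  L4: DF={L6,L7}
  L5: DF={L6,L7}
  L6: DF={L9}
  L7: DF={L9}
  L8: DF={L9}
  L9: DF=∅

φ for w: defs {L2,L4,L9}
  DF⁺ = {L2,L6,L7,L9}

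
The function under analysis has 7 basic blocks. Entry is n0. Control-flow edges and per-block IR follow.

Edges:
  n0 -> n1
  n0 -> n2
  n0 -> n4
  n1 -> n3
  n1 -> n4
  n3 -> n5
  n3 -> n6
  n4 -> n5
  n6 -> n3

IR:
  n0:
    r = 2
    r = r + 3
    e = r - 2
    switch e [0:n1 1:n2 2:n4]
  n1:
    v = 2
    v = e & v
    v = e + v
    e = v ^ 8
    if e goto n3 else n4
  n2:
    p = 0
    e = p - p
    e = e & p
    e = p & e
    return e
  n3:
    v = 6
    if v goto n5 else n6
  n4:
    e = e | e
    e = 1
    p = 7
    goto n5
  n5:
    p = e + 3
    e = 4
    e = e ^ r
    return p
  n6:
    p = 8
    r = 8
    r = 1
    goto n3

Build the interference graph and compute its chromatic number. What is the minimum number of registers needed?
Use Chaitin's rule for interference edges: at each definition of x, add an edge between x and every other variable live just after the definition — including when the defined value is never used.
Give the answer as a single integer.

Answer: 3

Analysis:
Per-block:
  n0: {e,r} / ∅
  n1: {e,v} / {e}
  n2: {e,p} / ∅
  n3: {v} / ∅
  n4: {e,p} / {e}
  n5: {e,p} / {e,r}
  n6: {p,r} / ∅

Liveness:
  live n0: ∅→{e,r}
  live n1: {e,r}→{e,r}
  live n2: ∅→∅
  live n3: {e,r}→{e,r}
  live n4: {e,r}→{e,r}
  live n5: {e,r}→∅
  live n6: {e}→{e,r}

Interfere edges:
  e: {p,r,v}
  p: {e,r}
  r: {e,p,v}
  v: {e,r}

Colouring:
  lower bound: {e,p,r} mutually conflict ⇒ χ ≥ 3
  3-colouring: c0={e}  c1={r}  c2={p,v}
  χ = 3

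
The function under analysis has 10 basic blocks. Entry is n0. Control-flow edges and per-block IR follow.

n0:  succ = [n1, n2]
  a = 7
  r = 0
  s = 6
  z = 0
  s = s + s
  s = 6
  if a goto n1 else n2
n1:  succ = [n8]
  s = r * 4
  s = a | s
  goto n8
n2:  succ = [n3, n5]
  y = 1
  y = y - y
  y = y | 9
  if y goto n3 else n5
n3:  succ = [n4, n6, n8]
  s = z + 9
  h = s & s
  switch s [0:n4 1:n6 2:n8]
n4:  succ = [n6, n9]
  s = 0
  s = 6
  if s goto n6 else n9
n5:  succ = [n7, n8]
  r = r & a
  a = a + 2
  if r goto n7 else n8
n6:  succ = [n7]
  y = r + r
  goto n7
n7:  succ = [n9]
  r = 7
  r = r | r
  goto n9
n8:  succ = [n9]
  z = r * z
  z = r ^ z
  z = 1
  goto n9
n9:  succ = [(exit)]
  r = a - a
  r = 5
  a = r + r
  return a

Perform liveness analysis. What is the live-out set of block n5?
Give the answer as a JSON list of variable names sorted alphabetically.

Answer: ["a", "r", "z"]

Derivation:
Block summaries:
  n0: {a,r,s,z} / ∅
  n1: {s} / {a,r}
  n2: {y} / ∅
  n3: {h,s} / {z}
  n4: {s} / ∅
  n5: {a,r} / {a,r}
  n6: {y} / {r}
  n7: {r} / ∅
  n8: {z} / {r,z}
  n9: {a,r} / {a}

Live sets:
  live n0: ∅→{a,r,z}
  live n1: {a,r,z}→{a,r,z}
  live n2: {a,r,z}→{a,r,z}
  live n3: {a,r,z}→{a,r,z}
  live n4: {a,r}→{a,r}
  live n5: {a,r,z}→{a,r,z}
  live n6: {a,r}→{a}
  live n7: {a}→{a}
  live n8: {a,r,z}→{a}
  live n9: {a}→∅

live-out(n5) = ["a", "r", "z"]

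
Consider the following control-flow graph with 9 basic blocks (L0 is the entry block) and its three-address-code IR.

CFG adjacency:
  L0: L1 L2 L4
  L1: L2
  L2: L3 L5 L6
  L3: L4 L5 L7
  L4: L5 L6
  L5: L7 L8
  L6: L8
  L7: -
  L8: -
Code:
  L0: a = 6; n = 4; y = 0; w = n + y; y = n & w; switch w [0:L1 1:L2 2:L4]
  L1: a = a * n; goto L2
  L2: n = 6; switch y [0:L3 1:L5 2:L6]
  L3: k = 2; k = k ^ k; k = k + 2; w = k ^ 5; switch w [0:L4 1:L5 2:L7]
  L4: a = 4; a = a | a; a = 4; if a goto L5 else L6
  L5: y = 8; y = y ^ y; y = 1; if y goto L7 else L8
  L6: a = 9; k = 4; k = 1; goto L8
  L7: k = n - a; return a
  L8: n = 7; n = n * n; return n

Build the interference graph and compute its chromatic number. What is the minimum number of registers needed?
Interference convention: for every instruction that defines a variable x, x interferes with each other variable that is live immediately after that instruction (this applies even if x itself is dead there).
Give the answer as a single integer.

Answer: 4

Derivation:
def/use:
  L0 def {a,n,w,y} use ∅
  L1 def {a} use {a,n}
  L2 def {n} use {y}
  L3 def {k,w} use ∅
  L4 def {a} use ∅
  L5 def {y} use ∅
  L6 def {a,k} use ∅
  L7 def {k} use {a,n}
  L8 def {n} use ∅

Backward fixpoint:
  L0: in=∅ out={a,n,y}
  L1: in={a,n,y} out={a,y}
  L2: in={a,y} out={a,n}
  L3: in={a,n} out={a,n}
  L4: in={n} out={a,n}
  L5: in={a,n} out={a,n}
  L6: in=∅ out=∅
  L7: in={a,n} out=∅
  L8: in=∅ out=∅

Interference:
  a↔{k,n,w,y}
  k↔{a,n}
  n↔{a,k,w,y}
  w↔{a,n,y}
  y↔{a,n,w}

Registers:
  {a,n,w,y} pairwise interfere (4-clique) ⇒ χ ≥ 4
  4-colouring: c0={a}  c1={n}  c2={k,w}  c3={y}
  χ = 4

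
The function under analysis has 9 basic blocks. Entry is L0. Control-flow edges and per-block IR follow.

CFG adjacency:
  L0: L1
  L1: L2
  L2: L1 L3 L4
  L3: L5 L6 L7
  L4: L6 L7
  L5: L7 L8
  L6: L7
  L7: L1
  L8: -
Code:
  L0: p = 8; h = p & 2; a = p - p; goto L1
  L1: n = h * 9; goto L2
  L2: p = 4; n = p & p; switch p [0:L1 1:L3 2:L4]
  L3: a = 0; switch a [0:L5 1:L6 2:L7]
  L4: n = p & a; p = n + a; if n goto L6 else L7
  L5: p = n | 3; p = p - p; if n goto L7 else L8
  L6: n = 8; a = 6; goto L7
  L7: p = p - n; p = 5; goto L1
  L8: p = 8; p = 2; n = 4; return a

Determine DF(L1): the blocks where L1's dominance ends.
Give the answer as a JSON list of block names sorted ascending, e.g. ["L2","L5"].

Answer: ["L1"]

Derivation:
idom tree: L1←L0 L2←L1 L3←L2 L4←L2 L5←L3 L6←L2 L7←L2 L8←L5
Dom at joins:
  L1: preds {L0,L2,L7}: {L0} ∩ {L0,L1,L2} ∩ {L0,L1,L2,L7} = {L0}; idom=L0
  L6: preds {L3,L4}: {L0,L1,L2,L3} ∩ {L0,L1,L2,L4} = {L0,L1,L2}; idom=L2
  L7: preds {L3,L4,L5,L6}: {L0,L1,L2,L3} ∩ {L0,L1,L2,L4} ∩ {L0,L1,L2,L3,L5} ∩ {L0,L1,L2,L6} = {L0,L1,L2}; idom=L2

DF derivation:
  join L1 pred L0: · stop@L0
  join L1 pred L2: L2→L1 stop@L0
  join L1 pred L7: L7→L2→L1 stop@L0
  join L6 pred L3: L3 stop@L2
  join L6 pred L4: L4 stop@L2
  join L7 pred L3: L3 stop@L2
  join L7 pred L4: L4 stop@L2
  join L7 pred L5: L5→L3 stop@L2
  join L7 pred L6: L6 stop@L2
  L0 → ∅
  L1 → {L1}
  L2 → {L1}
  L3 → {L6,L7}
  L4 → {L6,L7}
  L5 → {L7}
  L6 → {L7}
  L7 → {L1}
  L8 → ∅

DF(L1) = ["L1"]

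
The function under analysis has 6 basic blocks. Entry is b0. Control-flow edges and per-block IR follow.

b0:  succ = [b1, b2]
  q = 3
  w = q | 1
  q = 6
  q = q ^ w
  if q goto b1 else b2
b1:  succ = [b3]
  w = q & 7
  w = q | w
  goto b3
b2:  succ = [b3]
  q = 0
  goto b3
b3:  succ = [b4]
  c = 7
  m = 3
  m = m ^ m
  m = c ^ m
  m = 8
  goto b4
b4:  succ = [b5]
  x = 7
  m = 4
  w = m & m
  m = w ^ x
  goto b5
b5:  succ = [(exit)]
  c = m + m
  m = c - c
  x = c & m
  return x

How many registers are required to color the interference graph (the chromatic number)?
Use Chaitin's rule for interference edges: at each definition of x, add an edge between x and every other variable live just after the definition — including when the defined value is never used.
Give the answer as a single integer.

def/use:
  b0: {q,w} / ∅
  b1: {w} / {q}
  b2: {q} / ∅
  b3: {c,m} / ∅
  b4: {m,w,x} / ∅
  b5: {c,m,x} / {m}

Backward fixpoint:
  b0 li=∅ lo={q}
  b1 li={q} lo=∅
  b2 li=∅ lo=∅
  b3 li=∅ lo=∅
  b4 li=∅ lo={m}
  b5 li={m} lo=∅

Conflict graph:
  c — {m}
  m — {c,x}
  q — {w}
  w — {q,x}
  x — {m,w}

Chromatic number:
  clique {c,m} ⇒ need ≥ 2
  assign c→R1 m→R0 q→R1 w→R0 x→R1 — no edge inside a register ⇒ χ ≤ 2
  χ = 2

Answer: 2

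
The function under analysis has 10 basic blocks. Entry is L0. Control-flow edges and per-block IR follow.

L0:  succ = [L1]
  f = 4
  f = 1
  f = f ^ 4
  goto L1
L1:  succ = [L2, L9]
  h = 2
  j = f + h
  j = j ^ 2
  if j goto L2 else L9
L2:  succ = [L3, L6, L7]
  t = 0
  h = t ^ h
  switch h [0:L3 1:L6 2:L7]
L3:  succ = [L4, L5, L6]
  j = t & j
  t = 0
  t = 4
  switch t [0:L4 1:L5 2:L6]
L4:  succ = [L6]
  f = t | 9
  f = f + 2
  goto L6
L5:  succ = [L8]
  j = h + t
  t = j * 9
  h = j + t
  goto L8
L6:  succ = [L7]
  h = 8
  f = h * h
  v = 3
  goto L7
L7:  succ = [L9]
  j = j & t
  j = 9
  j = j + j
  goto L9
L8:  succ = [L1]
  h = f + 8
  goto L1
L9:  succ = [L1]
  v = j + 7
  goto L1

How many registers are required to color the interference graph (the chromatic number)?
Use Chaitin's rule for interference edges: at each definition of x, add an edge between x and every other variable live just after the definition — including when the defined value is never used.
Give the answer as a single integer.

Answer: 4

Derivation:
Block summaries:
  L0: def={f} ue=∅
  L1: def={h,j} ue={f}
  L2: def={h,t} ue={h}
  L3: def={j,t} ue={j,t}
  L4: def={f} ue={t}
  L5: def={h,j,t} ue={h,t}
  L6: def={f,h,v} ue=∅
  L7: def={j} ue={j,t}
  L8: def={h} ue={f}
  L9: def={v} ue={j}

Liveness:
  L0 li=∅ lo={f}
  L1 li={f} lo={f,h,j}
  L2 li={f,h,j} lo={f,h,j,t}
  L3 li={f,h,j,t} lo={f,h,j,t}
  L4 li={j,t} lo={j,t}
  L5 li={f,h,t} lo={f}
  L6 li={j,t} lo={f,j,t}
  L7 li={f,j,t} lo={f,j}
  L8 li={f} lo={f}
  L9 li={f,j} lo={f}

Interference:
  f — {h,j,t,v}
  h — {f,j,t}
  j — {f,h,t,v}
  t — {f,h,j,v}
  v — {f,j,t}

Chromatic number:
  lower bound: {f,h,j,t} mutually conflict ⇒ χ ≥ 4
  assign f→R0 h→R3 j→R1 t→R2 v→R3 — no edge inside a register ⇒ χ ≤ 4
  χ = 4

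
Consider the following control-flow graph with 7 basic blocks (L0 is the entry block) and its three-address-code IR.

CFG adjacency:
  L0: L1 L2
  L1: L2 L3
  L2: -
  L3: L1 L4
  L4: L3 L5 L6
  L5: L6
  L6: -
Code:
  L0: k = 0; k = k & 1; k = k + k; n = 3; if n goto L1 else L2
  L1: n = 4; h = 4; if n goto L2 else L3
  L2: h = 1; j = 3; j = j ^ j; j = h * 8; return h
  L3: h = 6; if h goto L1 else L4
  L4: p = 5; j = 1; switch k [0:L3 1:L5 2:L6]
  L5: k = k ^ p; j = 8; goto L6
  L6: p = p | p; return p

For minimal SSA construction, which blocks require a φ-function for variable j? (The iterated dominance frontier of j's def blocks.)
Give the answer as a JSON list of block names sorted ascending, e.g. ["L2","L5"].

idom tree: L1←L0 L2←L0 L3←L1 L4←L3 L5←L4 L6←L4
Join-block Dom:
  L1: preds {L0,L3}: {L0} ∩ {L0,L1,L3} = {L0}; idom=L0
  L2: preds {L0,L1}: {L0} ∩ {L0,L1} = {L0}; idom=L0
  L3: preds {L1,L4}: {L0,L1} ∩ {L0,L1,L3,L4} = {L0,L1}; idom=L1
  L6: preds {L4,L5}: {L0,L1,L3,L4} ∩ {L0,L1,L3,L4,L5} = {L0,L1,L3,L4}; idom=L4

Frontier:
  L1←L0: walk · to L0
  L1←L3: walk L3→L1 to L0
  L2←L0: walk · to L0
  L2←L1: walk L1 to L0
  L3←L1: walk · to L1
  L3←L4: walk L4→L3 to L1
  L6←L4: walk · to L4
  L6←L5: walk L5 to L4
  DF(L0)=∅
  DF(L1)={L1,L2}
  DF(L2)=∅
  DF(L3)={L1,L3}
  DF(L4)={L3}
  DF(L5)={L6}
  DF(L6)=∅

φ for j: defs {L2,L4,L5}
  DF⁺ = {L1,L2,L3,L6}

Answer: ["L1", "L2", "L3", "L6"]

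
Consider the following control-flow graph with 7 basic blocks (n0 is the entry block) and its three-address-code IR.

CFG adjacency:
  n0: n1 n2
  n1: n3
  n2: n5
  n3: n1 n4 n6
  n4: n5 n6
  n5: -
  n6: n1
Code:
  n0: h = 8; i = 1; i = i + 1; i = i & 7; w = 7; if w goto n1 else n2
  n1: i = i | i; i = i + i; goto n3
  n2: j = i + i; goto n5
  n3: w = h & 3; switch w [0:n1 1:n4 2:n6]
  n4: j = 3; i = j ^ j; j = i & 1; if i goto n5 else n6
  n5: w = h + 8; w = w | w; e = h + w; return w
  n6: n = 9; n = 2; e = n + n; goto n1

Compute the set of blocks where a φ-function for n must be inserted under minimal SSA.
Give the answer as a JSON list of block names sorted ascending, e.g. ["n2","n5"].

idom tree: n1←n0 n2←n0 n3←n1 n4←n3 n5←n0 n6←n3
Join-block Dom:
  n1: preds {n0,n3,n6}: {n0} ∩ {n0,n1,n3} ∩ {n0,n1,n3,n6} = {n0}; idom=n0
  n5: preds {n2,n4}: {n0,n2} ∩ {n0,n1,n3,n4} = {n0}; idom=n0
  n6: preds {n3,n4}: {n0,n1,n3} ∩ {n0,n1,n3,n4} = {n0,n1,n3}; idom=n3

Frontier:
  n1←n0: walk · to n0
  n1←n3: walk n3→n1 to n0
  n1←n6: walk n6→n3→n1 to n0
  n5←n2: walk n2 to n0
  n5←n4: walk n4→n3→n1 to n0
  n6←n3: walk · to n3
  n6←n4: walk n4 to n3
  DF(n0)=∅
  DF(n1)={n1,n5}
  DF(n2)={n5}
  DF(n3)={n1,n5}
  DF(n4)={n5,n6}
  DF(n5)=∅
  DF(n6)={n1}

φ for n: defs {n6}
  DF⁺ = {n1,n5}

Answer: ["n1", "n5"]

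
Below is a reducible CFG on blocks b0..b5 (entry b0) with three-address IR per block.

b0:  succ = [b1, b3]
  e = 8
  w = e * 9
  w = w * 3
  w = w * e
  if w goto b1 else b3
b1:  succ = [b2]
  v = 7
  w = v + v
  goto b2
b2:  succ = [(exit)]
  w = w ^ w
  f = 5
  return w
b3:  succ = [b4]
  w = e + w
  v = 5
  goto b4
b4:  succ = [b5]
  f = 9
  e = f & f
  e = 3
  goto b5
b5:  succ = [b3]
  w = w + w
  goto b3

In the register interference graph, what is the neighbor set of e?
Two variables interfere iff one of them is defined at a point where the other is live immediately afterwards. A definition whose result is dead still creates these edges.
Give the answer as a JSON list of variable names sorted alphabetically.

Answer: ["w"]

Working:
Block summaries:
  b0: def={e,w} ue=∅
  b1: def={v,w} ue=∅
  b2: def={f,w} ue={w}
  b3: def={v,w} ue={e,w}
  b4: def={e,f} ue=∅
  b5: def={w} ue={w}

Liveness:
  b0: in=∅ out={e,w}
  b1: in=∅ out={w}
  b2: in={w} out=∅
  b3: in={e,w} out={w}
  b4: in={w} out={e,w}
  b5: in={e,w} out={e,w}

Conflict graph:
  e — {w}
  f — {w}
  v — {w}
  w — {e,f,v}

N(e) = ["w"]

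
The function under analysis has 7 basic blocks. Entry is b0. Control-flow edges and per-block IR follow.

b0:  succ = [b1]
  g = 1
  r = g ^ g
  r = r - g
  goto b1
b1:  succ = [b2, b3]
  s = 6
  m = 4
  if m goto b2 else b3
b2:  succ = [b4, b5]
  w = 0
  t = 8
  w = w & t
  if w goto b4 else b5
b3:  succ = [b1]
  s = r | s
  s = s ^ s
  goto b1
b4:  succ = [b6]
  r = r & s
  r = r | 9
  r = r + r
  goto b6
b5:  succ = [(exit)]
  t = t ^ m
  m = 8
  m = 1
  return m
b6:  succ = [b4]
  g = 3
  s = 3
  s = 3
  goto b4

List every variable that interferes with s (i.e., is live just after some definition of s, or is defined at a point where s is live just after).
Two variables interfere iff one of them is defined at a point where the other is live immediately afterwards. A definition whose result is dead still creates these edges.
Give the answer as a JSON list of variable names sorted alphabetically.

Answer: ["m", "r", "t", "w"]

Working:
Block summaries:
  b0 def {g,r} use ∅
  b1 def {m,s} use ∅
  b2 def {t,w} use ∅
  b3 def {s} use {r,s}
  b4 def {r} use {r,s}
  b5 def {m,t} use {m,t}
  b6 def {g,s} use ∅

Backward fixpoint:
  live b0: ∅→{r}
  live b1: {r}→{m,r,s}
  live b2: {m,r,s}→{m,r,s,t}
  live b3: {r,s}→{r}
  live b4: {r,s}→{r}
  live b5: {m,t}→∅
  live b6: {r}→{r,s}

Interfere edges:
  g↔{r}
  m↔{r,s,t,w}
  r↔{g,m,s,t,w}
  s↔{m,r,t,w}
  t↔{m,r,s,w}
  w↔{m,r,s,t}

N(s) = ["m", "r", "t", "w"]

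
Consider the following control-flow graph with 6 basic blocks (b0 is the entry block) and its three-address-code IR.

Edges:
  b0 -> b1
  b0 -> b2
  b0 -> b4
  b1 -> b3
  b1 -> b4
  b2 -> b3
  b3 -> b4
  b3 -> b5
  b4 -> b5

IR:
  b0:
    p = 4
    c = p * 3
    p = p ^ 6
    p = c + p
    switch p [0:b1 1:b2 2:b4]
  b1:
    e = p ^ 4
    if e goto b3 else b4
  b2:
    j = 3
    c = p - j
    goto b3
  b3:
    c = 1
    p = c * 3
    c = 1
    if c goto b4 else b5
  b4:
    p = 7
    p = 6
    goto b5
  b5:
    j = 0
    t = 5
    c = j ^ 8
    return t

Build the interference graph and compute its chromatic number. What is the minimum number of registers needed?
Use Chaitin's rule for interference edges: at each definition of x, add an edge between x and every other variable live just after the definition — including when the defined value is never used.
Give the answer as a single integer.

Answer: 2

Working:
Per-block:
  b0: def={c,p} ue=∅
  b1: def={e} ue={p}
  b2: def={c,j} ue={p}
  b3: def={c,p} ue=∅
  b4: def={p} ue=∅
  b5: def={c,j,t} ue=∅

Liveness:
  b0: in=∅ out={p}
  b1: in={p} out=∅
  b2: in={p} out=∅
  b3: in=∅ out=∅
  b4: in=∅ out=∅
  b5: in=∅ out=∅

Interference:
  c — {p,t}
  e — ∅
  j — {p,t}
  p — {c,j}
  t — {c,j}

Colouring:
  {c,p} pairwise interfere (2-clique) ⇒ χ ≥ 2
  assign c→c0 e→c0 j→c0 p→c1 t→c1 — no edge inside a register ⇒ χ ≤ 2
  χ = 2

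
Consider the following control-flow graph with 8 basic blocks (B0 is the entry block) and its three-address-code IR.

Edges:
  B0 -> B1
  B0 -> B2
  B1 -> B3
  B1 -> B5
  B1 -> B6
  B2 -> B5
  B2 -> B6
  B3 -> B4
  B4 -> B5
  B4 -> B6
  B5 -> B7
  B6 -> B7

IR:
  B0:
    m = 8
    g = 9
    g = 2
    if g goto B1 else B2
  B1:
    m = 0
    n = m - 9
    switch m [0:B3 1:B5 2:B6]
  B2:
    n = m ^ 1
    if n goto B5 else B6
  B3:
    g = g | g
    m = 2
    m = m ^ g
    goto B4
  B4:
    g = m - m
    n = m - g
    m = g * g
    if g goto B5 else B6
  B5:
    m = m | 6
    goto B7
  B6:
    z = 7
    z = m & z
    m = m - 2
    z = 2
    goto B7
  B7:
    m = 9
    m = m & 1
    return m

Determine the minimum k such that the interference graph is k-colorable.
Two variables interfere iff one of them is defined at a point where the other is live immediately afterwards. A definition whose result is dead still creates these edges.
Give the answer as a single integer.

Block summaries:
  B0 def {g,m} use ∅
  B1 def {m,n} use ∅
  B2 def {n} use {m}
  B3 def {g,m} use {g}
  B4 def {g,m,n} use {m}
  B5 def {m} use {m}
  B6 def {m,z} use {m}
  B7 def {m} use ∅

Liveness:
  live B0: ∅→{g,m}
  live B1: {g}→{g,m}
  live B2: {m}→{m}
  live B3: {g}→{m}
  live B4: {m}→{m}
  live B5: {m}→∅
  live B6: {m}→∅
  live B7: ∅→∅

Interference:
  g↔{m,n}
  m↔{g,n,z}
  n↔{g,m}
  z↔{m}

Colouring:
  {g,m,n} pairwise interfere (3-clique) ⇒ χ ≥ 3
  assign g→c1 m→c0 n→c2 z→c1 — no edge inside a register ⇒ χ ≤ 3
  χ = 3

Answer: 3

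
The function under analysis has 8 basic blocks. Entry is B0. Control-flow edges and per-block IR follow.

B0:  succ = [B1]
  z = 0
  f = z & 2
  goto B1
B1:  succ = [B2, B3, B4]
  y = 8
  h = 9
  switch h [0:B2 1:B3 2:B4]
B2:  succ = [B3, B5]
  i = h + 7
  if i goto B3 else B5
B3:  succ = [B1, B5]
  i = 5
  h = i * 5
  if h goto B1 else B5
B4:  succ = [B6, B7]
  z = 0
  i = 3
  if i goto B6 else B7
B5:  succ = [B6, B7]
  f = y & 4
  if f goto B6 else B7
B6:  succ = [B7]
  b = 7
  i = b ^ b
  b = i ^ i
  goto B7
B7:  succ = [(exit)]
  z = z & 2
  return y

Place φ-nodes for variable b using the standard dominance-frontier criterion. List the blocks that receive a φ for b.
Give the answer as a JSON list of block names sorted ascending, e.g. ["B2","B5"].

idom tree: B1←B0 B2←B1 B3←B1 B4←B1 B5←B1 B6←B1 B7←B1
Dom at joins:
  B1: preds {B0,B3}: {B0} ∩ {B0,B1,B3} = {B0}; idom=B0
  B3: preds {B1,B2}: {B0,B1} ∩ {B0,B1,B2} = {B0,B1}; idom=B1
  B5: preds {B2,B3}: {B0,B1,B2} ∩ {B0,B1,B3} = {B0,B1}; idom=B1
  B6: preds {B4,B5}: {B0,B1,B4} ∩ {B0,B1,B5} = {B0,B1}; idom=B1
  B7: preds {B4,B5,B6}: {B0,B1,B4} ∩ {B0,B1,B5} ∩ {B0,B1,B6} = {B0,B1}; idom=B1

DF walk-up:
  B1←B0: walk · to B0
  B1←B3: walk B3→B1 to B0
  B3←B1: walk · to B1
  B3←B2: walk B2 to B1
  B5←B2: walk B2 to B1
  B5←B3: walk B3 to B1
  B6←B4: walk B4 to B1
  B6←B5: walk B5 to B1
  B7←B4: walk B4 to B1
  B7←B5: walk B5 to B1
  B7←B6: walk B6 to B1
  DF(B0)=∅
  DF(B1)={B1}
  DF(B2)={B3,B5}
  DF(B3)={B1,B5}
  DF(B4)={B6,B7}
  DF(B5)={B6,B7}
  DF(B6)={B7}
  DF(B7)=∅

φ for b: defs {B6}
  DF⁺ = {B7}

Answer: ["B7"]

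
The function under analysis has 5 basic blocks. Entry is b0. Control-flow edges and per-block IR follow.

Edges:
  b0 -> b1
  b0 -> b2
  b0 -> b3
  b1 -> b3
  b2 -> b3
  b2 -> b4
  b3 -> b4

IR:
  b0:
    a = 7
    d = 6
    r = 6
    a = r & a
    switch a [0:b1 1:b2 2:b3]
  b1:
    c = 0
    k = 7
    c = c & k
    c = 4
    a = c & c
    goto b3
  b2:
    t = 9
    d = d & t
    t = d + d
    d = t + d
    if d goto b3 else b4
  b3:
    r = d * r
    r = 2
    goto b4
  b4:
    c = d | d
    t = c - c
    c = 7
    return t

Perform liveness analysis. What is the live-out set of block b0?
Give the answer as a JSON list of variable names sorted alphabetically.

Per-block:
  b0: def={a,d,r} ue=∅
  b1: def={a,c,k} ue=∅
  b2: def={d,t} ue={d}
  b3: def={r} ue={d,r}
  b4: def={c,t} ue={d}

Live sets:
  b0: in=∅ out={d,r}
  b1: in={d,r} out={d,r}
  b2: in={d,r} out={d,r}
  b3: in={d,r} out={d}
  b4: in={d} out=∅

live-out(b0) = ["d", "r"]

Answer: ["d", "r"]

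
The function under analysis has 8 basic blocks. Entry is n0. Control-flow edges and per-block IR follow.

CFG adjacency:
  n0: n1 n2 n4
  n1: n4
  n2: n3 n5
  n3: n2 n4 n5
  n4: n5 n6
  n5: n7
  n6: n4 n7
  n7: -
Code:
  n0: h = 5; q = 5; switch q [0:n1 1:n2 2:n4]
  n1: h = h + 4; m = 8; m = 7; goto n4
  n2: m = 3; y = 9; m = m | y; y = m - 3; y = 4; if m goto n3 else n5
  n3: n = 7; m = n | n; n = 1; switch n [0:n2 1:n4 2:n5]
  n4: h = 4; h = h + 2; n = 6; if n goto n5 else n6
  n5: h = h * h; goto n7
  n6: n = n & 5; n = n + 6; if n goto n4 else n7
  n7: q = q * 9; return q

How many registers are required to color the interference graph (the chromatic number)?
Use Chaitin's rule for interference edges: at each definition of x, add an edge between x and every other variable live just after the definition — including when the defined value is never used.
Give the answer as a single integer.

Answer: 4

Derivation:
Block summaries:
  n0 def {h,q} use ∅
  n1 def {h,m} use {h}
  n2 def {m,y} use ∅
  n3 def {m,n} use ∅
  n4 def {h,n} use ∅
  n5 def {h} use {h}
  n6 def {n} use {n}
  n7 def {q} use {q}

Live sets:
  n0 li=∅ lo={h,q}
  n1 li={h,q} lo={q}
  n2 li={h,q} lo={h,q}
  n3 li={h,q} lo={h,q}
  n4 li={q} lo={h,n,q}
  n5 li={h,q} lo={q}
  n6 li={n,q} lo={q}
  n7 li={q} lo=∅

Interfere edges:
  h: {m,n,q,y}
  m: {h,q,y}
  n: {h,q}
  q: {h,m,n,y}
  y: {h,m,q}

Chromatic number:
  clique {h,m,q,y} ⇒ need ≥ 4
  4-colouring: c0={h}  c1={q}  c2={m,n}  c3={y}
  χ = 4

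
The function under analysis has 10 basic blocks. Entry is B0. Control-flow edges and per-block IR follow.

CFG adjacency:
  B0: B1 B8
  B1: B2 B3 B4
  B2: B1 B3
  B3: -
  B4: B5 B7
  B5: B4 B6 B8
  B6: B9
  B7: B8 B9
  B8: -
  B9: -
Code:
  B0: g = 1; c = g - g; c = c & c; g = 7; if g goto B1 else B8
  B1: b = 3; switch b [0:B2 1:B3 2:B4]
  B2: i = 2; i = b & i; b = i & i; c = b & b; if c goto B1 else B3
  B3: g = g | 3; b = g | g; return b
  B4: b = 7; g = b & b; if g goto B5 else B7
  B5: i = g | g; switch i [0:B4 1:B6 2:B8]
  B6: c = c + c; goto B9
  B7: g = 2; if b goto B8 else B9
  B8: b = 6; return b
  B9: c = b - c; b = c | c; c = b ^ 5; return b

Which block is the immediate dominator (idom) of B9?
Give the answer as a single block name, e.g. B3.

Answer: B4

Derivation:
idom tree: B1←B0 B2←B1 B3←B1 B4←B1 B5←B4 B6←B5 B7←B4 B8←B0 B9←B4
Dom∩ at merges:
  B1: preds {B0,B2}: {B0} ∩ {B0,B1,B2} = {B0}; idom=B0
  B3: preds {B1,B2}: {B0,B1} ∩ {B0,B1,B2} = {B0,B1}; idom=B1
  B4: preds {B1,B5}: {B0,B1} ∩ {B0,B1,B4,B5} = {B0,B1}; idom=B1
  B8: preds {B0,B5,B7}: {B0} ∩ {B0,B1,B4,B5} ∩ {B0,B1,B4,B7} = {B0}; idom=B0
  B9: preds {B6,B7}: {B0,B1,B4,B5,B6} ∩ {B0,B1,B4,B7} = {B0,B1,B4}; idom=B4

idom(B9) = B4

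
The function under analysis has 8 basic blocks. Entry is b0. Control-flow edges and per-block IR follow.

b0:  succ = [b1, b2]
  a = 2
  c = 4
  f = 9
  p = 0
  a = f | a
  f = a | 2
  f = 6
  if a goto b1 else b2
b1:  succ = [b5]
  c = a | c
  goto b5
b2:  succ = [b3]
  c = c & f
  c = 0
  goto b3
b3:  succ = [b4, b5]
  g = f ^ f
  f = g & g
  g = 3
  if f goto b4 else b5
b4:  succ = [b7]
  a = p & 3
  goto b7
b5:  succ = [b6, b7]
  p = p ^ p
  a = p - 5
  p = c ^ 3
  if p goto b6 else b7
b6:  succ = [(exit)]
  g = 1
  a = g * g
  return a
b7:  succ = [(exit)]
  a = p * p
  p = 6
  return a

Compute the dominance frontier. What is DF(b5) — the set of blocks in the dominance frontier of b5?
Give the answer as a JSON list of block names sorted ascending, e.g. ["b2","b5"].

Answer: ["b7"]

Working:
idom tree: b1←b0 b2←b0 b3←b2 b4←b3 b5←b0 b6←b5 b7←b0
Dom at joins:
  b5: preds {b1,b3}: {b0,b1} ∩ {b0,b2,b3} = {b0}; idom=b0
  b7: preds {b4,b5}: {b0,b2,b3,b4} ∩ {b0,b5} = {b0}; idom=b0

DF derivation:
  join b5 pred b1: b1 stop@b0
  join b5 pred b3: b3→b2 stop@b0
  join b7 pred b4: b4→b3→b2 stop@b0
  join b7 pred b5: b5 stop@b0
  b0: DF=∅
  b1: DF={b5}
  b2: DF={b5,b7}
  b3: DF={b5,b7}
  b4: DF={b7}
  b5: DF={b7}
  b6: DF=∅
  b7: DF=∅

DF(b5) = ["b7"]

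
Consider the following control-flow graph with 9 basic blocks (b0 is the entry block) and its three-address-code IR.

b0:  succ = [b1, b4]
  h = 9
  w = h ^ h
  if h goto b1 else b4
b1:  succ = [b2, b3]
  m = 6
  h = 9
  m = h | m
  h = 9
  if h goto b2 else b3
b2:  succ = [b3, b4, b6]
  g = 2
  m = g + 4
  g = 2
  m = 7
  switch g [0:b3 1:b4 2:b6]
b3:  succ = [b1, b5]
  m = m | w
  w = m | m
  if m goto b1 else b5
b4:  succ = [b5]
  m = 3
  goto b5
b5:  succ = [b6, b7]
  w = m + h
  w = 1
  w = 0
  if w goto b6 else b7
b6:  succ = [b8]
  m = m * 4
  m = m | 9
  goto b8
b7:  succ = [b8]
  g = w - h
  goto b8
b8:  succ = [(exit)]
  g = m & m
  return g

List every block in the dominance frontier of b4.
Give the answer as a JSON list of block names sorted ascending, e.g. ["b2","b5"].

Answer: ["b5"]

Derivation:
idom tree: b1←b0 b2←b1 b3←b1 b4←b0 b5←b0 b6←b0 b7←b5 b8←b0
Dom∩ at merges:
  b1: preds {b0,b3}: {b0} ∩ {b0,b1,b3} = {b0}; idom=b0
  b3: preds {b1,b2}: {b0,b1} ∩ {b0,b1,b2} = {b0,b1}; idom=b1
  b4: preds {b0,b2}: {b0} ∩ {b0,b1,b2} = {b0}; idom=b0
  b5: preds {b3,b4}: {b0,b1,b3} ∩ {b0,b4} = {b0}; idom=b0
  b6: preds {b2,b5}: {b0,b1,b2} ∩ {b0,b5} = {b0}; idom=b0
  b8: preds {b6,b7}: {b0,b6} ∩ {b0,b5,b7} = {b0}; idom=b0

DF walk-up:
  join b1 pred b0: · stop@b0
  join b1 pred b3: b3→b1 stop@b0
  join b3 pred b1: · stop@b1
  join b3 pred b2: b2 stop@b1
  join b4 pred b0: · stop@b0
  join b4 pred b2: b2→b1 stop@b0
  join b5 pred b3: b3→b1 stop@b0
  join b5 pred b4: b4 stop@b0
  join b6 pred b2: b2→b1 stop@b0
  join b6 pred b5: b5 stop@b0
  join b8 pred b6: b6 stop@b0
  join b8 pred b7: b7→b5 stop@b0
  b0 → ∅
  b1 → {b1,b4,b5,b6}
  b2 → {b3,b4,b6}
  b3 → {b1,b5}
  b4 → {b5}
  b5 → {b6,b8}
  b6 → {b8}
  b7 → {b8}
  b8 → ∅

DF(b4) = ["b5"]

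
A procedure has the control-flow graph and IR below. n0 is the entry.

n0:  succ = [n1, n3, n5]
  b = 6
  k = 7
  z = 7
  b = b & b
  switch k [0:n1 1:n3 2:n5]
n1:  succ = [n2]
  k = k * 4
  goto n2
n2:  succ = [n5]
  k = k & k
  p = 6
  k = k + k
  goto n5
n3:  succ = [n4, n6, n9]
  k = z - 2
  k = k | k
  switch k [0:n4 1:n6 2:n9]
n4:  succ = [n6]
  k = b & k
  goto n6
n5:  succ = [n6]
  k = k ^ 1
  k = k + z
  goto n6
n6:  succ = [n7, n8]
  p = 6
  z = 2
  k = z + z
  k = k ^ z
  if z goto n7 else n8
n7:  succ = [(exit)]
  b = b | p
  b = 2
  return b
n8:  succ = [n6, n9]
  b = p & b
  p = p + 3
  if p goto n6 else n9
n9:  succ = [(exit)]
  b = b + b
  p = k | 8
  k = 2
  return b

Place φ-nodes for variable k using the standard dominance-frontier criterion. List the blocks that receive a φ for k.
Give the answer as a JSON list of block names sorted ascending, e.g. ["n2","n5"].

idom tree: n1←n0 n2←n1 n3←n0 n4←n3 n5←n0 n6←n0 n7←n6 n8←n6 n9←n0
Join-block Dom:
  n5: preds {n0,n2}: {n0} ∩ {n0,n1,n2} = {n0}; idom=n0
  n6: preds {n3,n4,n5,n8}: {n0,n3} ∩ {n0,n3,n4} ∩ {n0,n5} ∩ {n0,n6,n8} = {n0}; idom=n0
  n9: preds {n3,n8}: {n0,n3} ∩ {n0,n6,n8} = {n0}; idom=n0

DF walk-up:
  n5←n0: walk · to n0
  n5←n2: walk n2→n1 to n0
  n6←n3: walk n3 to n0
  n6←n4: walk n4→n3 to n0
  n6←n5: walk n5 to n0
  n6←n8: walk n8→n6 to n0
  n9←n3: walk n3 to n0
  n9←n8: walk n8→n6 to n0
  n0: DF=∅
  n1: DF={n5}
  n2: DF={n5}
  n3: DF={n6,n9}
  n4: DF={n6}
  n5: DF={n6}
  n6: DF={n6,n9}
  n7: DF=∅
  n8: DF={n6,n9}
  n9: DF=∅

φ for k: defs {n0,n1,n2,n3,n4,n5,n6,n9}
  DF⁺ = {n5,n6,n9}

Answer: ["n5", "n6", "n9"]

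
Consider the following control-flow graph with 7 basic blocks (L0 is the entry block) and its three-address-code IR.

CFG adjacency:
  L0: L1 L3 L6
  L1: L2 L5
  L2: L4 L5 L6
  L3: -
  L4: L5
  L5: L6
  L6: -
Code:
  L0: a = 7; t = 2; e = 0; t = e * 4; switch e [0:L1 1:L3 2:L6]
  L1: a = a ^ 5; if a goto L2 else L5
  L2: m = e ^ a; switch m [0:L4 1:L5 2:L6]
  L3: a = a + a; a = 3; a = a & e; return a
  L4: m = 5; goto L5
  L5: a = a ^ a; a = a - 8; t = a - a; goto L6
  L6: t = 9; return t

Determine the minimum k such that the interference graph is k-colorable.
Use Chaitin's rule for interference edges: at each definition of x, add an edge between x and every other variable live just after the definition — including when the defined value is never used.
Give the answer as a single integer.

Per-block:
  L0: {a,e,t} / ∅
  L1: {a} / {a}
  L2: {m} / {a,e}
  L3: {a} / {a,e}
  L4: {m} / ∅
  L5: {a,t} / {a}
  L6: {t} / ∅

Liveness:
  live L0: ∅→{a,e}
  live L1: {a,e}→{a,e}
  live L2: {a,e}→{a}
  live L3: {a,e}→∅
  live L4: {a}→{a}
  live L5: {a}→∅
  live L6: ∅→∅

Interfere edges:
  a↔{e,m,t}
  e↔{a,t}
  m↔{a}
  t↔{a,e}

Chromatic number:
  lower bound: {a,e,t} mutually conflict ⇒ χ ≥ 3
  assign a→r0 e→r1 m→r1 t→r2 — no edge inside a register ⇒ χ ≤ 3
  χ = 3

Answer: 3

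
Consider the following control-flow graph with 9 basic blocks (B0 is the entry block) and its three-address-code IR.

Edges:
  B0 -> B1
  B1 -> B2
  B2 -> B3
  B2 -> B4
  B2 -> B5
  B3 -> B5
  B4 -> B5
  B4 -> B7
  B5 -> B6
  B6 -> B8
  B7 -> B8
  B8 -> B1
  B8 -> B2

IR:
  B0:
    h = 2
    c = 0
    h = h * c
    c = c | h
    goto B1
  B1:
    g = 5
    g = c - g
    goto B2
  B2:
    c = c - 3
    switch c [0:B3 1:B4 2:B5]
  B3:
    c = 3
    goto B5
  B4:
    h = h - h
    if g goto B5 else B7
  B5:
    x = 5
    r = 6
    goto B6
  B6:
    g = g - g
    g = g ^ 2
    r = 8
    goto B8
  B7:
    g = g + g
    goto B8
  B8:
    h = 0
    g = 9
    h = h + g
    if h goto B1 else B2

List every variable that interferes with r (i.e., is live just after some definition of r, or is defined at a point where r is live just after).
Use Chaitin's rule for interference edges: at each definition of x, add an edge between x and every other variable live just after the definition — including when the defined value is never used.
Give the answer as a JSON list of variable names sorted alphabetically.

Answer: ["c", "g"]

Analysis:
def/use:
  B0: {c,h} / ∅
  B1: {g} / {c}
  B2: {c} / {c}
  B3: {c} / ∅
  B4: {h} / {g,h}
  B5: {r,x} / ∅
  B6: {g,r} / {g}
  B7: {g} / {g}
  B8: {g,h} / ∅

Live sets:
  B0: in=∅ out={c,h}
  B1: in={c,h} out={c,g,h}
  B2: in={c,g,h} out={c,g,h}
  B3: in={g} out={c,g}
  B4: in={c,g,h} out={c,g}
  B5: in={c,g} out={c,g}
  B6: in={c,g} out={c}
  B7: in={c,g} out={c}
  B8: in={c} out={c,g,h}

Conflict graph:
  c: {g,h,r,x}
  g: {c,h,r,x}
  h: {c,g}
  r: {c,g}
  x: {c,g}

N(r) = ["c", "g"]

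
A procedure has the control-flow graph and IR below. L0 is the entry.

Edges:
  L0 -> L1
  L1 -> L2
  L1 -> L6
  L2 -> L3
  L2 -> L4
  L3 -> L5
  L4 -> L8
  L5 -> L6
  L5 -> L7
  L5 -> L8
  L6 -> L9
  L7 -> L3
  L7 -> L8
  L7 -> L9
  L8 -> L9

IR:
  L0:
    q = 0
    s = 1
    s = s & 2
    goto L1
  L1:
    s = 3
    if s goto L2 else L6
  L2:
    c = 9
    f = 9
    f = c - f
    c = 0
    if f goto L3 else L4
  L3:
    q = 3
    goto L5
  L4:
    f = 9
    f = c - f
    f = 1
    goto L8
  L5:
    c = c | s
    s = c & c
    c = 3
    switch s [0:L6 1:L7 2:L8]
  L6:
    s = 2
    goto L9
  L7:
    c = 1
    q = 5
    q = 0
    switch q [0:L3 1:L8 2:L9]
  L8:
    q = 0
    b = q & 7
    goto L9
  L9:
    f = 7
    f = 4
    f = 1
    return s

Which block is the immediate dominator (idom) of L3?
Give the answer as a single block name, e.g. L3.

idom tree: L1←L0 L2←L1 L3←L2 L4←L2 L5←L3 L6←L1 L7←L5 L8←L2 L9←L1
Dom∩ at merges:
  L3: preds {L2,L7}: {L0,L1,L2} ∩ {L0,L1,L2,L3,L5,L7} = {L0,L1,L2}; idom=L2
  L6: preds {L1,L5}: {L0,L1} ∩ {L0,L1,L2,L3,L5} = {L0,L1}; idom=L1
  L8: preds {L4,L5,L7}: {L0,L1,L2,L4} ∩ {L0,L1,L2,L3,L5} ∩ {L0,L1,L2,L3,L5,L7} = {L0,L1,L2}; idom=L2
  L9: preds {L6,L7,L8}: {L0,L1,L6} ∩ {L0,L1,L2,L3,L5,L7} ∩ {L0,L1,L2,L8} = {L0,L1}; idom=L1

idom(L3) = L2

Answer: L2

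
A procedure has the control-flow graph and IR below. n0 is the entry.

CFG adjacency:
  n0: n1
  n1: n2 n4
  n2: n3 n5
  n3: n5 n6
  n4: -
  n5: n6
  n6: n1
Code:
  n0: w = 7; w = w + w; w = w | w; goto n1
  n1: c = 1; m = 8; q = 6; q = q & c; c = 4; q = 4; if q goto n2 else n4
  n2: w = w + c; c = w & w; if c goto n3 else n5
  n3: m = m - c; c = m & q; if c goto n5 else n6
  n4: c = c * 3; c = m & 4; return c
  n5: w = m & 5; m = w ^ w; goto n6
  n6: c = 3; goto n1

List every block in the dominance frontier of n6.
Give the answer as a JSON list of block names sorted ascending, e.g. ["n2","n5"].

Answer: ["n1"]

Derivation:
idom tree: n1←n0 n2←n1 n3←n2 n4←n1 n5←n2 n6←n2
Join-block Dom:
  n1: preds {n0,n6}: {n0} ∩ {n0,n1,n2,n6} = {n0}; idom=n0
  n5: preds {n2,n3}: {n0,n1,n2} ∩ {n0,n1,n2,n3} = {n0,n1,n2}; idom=n2
  n6: preds {n3,n5}: {n0,n1,n2,n3} ∩ {n0,n1,n2,n5} = {n0,n1,n2}; idom=n2

DF walk-up:
  n1←n0: walk · to n0
  n1←n6: walk n6→n2→n1 to n0
  n5←n2: walk · to n2
  n5←n3: walk n3 to n2
  n6←n3: walk n3 to n2
  n6←n5: walk n5 to n2
  n0 → ∅
  n1 → {n1}
  n2 → {n1}
  n3 → {n5,n6}
  n4 → ∅
  n5 → {n6}
  n6 → {n1}

DF(n6) = ["n1"]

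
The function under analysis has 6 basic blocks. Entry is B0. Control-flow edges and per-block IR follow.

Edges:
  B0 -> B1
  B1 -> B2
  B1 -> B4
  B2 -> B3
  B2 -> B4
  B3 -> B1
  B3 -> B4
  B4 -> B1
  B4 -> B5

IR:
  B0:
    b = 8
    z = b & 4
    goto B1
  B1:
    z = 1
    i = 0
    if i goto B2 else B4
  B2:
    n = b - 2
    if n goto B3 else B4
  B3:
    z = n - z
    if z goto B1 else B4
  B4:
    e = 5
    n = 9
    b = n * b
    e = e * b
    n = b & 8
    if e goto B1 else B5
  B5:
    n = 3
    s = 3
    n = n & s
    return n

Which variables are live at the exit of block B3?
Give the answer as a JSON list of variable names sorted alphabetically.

Answer: ["b"]

Derivation:
Per-block:
  B0: {b,z} / ∅
  B1: {i,z} / ∅
  B2: {n} / {b}
  B3: {z} / {n,z}
  B4: {b,e,n} / {b}
  B5: {n,s} / ∅

Live sets:
  live B0: ∅→{b}
  live B1: {b}→{b,z}
  live B2: {b,z}→{b,n,z}
  live B3: {b,n,z}→{b}
  live B4: {b}→{b}
  live B5: ∅→∅

live-out(B3) = ["b"]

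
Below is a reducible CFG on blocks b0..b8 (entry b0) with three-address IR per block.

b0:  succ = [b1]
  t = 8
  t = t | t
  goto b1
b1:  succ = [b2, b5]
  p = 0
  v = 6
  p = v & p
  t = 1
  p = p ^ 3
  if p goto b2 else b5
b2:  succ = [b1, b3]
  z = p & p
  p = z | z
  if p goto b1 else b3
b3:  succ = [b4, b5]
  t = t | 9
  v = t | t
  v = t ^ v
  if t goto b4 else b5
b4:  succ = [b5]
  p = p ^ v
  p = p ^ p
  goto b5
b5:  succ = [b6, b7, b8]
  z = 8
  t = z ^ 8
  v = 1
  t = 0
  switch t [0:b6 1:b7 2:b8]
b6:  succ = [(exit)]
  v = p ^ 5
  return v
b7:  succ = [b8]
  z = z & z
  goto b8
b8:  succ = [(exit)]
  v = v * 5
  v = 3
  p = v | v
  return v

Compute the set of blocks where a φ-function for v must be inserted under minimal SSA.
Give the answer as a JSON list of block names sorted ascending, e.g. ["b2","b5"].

Answer: ["b1", "b5"]

Derivation:
idom tree: b1←b0 b2←b1 b3←b2 b4←b3 b5←b1 b6←b5 b7←b5 b8←b5
Dom∩ at merges:
  b1: preds {b0,b2}: {b0} ∩ {b0,b1,b2} = {b0}; idom=b0
  b5: preds {b1,b3,b4}: {b0,b1} ∩ {b0,b1,b2,b3} ∩ {b0,b1,b2,b3,b4} = {b0,b1}; idom=b1
  b8: preds {b5,b7}: {b0,b1,b5} ∩ {b0,b1,b5,b7} = {b0,b1,b5}; idom=b5

DF derivation:
  b1←b0: walk · to b0
  b1←b2: walk b2→b1 to b0
  b5←b1: walk · to b1
  b5←b3: walk b3→b2 to b1
  b5←b4: walk b4→b3→b2 to b1
  b8←b5: walk · to b5
  b8←b7: walk b7 to b5
  b0 → ∅
  b1 → {b1}
  b2 → {b1,b5}
  b3 → {b5}
  b4 → {b5}
  b5 → ∅
  b6 → ∅
  b7 → {b8}
  b8 → ∅

φ for v: defs {b1,b3,b5,b6,b8}
  DF⁺ = {b1,b5}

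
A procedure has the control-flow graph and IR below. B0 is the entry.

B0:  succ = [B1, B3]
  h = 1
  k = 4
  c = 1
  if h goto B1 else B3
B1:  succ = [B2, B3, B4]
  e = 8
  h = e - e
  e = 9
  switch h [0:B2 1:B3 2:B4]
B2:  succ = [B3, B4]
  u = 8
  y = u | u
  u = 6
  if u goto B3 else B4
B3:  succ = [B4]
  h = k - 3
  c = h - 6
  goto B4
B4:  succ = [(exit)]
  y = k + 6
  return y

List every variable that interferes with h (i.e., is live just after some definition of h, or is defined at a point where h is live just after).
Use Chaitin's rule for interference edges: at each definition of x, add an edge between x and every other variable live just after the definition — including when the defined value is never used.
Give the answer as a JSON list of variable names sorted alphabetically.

Answer: ["c", "e", "k"]

Derivation:
def/use:
  B0: {c,h,k} / ∅
  B1: {e,h} / ∅
  B2: {u,y} / ∅
  B3: {c,h} / {k}
  B4: {y} / {k}

Liveness:
  B0 li=∅ lo={k}
  B1 li={k} lo={k}
  B2 li={k} lo={k}
  B3 li={k} lo={k}
  B4 li={k} lo=∅

Conflict graph:
  c — {h,k}
  e — {h,k}
  h — {c,e,k}
  k — {c,e,h,u,y}
  u — {k}
  y — {k}

N(h) = ["c", "e", "k"]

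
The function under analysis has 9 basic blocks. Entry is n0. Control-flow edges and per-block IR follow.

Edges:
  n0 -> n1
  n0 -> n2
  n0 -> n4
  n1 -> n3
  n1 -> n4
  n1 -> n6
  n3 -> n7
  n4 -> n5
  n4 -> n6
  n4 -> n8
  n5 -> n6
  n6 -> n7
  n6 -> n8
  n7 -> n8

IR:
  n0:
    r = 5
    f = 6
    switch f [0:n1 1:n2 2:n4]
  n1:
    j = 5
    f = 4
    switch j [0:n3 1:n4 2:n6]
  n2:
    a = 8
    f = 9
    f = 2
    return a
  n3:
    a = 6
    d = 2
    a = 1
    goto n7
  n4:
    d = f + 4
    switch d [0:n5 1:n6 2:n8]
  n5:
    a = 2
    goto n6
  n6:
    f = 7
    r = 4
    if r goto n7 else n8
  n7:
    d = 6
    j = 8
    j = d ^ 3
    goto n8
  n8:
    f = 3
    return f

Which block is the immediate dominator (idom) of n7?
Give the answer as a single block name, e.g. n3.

Answer: n0

Working:
idom tree: n1←n0 n2←n0 n3←n1 n4←n0 n5←n4 n6←n0 n7←n0 n8←n0
Dom∩ at merges:
  n4: preds {n0,n1}: {n0} ∩ {n0,n1} = {n0}; idom=n0
  n6: preds {n1,n4,n5}: {n0,n1} ∩ {n0,n4} ∩ {n0,n4,n5} = {n0}; idom=n0
  n7: preds {n3,n6}: {n0,n1,n3} ∩ {n0,n6} = {n0}; idom=n0
  n8: preds {n4,n6,n7}: {n0,n4} ∩ {n0,n6} ∩ {n0,n7} = {n0}; idom=n0

idom(n7) = n0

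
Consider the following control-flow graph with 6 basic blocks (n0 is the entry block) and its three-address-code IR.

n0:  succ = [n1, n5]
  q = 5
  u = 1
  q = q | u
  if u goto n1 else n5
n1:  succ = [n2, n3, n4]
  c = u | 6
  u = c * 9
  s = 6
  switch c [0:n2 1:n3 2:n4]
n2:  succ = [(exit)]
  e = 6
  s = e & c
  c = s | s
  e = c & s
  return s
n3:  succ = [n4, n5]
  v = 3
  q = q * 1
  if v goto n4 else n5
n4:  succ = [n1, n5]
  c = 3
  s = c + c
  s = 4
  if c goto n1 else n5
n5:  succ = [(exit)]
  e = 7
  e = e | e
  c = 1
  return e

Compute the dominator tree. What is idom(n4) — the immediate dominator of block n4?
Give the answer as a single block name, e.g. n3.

Answer: n1

Working:
idom tree: n1←n0 n2←n1 n3←n1 n4←n1 n5←n0
Dom at joins:
  n1: preds {n0,n4}: {n0} ∩ {n0,n1,n4} = {n0}; idom=n0
  n4: preds {n1,n3}: {n0,n1} ∩ {n0,n1,n3} = {n0,n1}; idom=n1
  n5: preds {n0,n3,n4}: {n0} ∩ {n0,n1,n3} ∩ {n0,n1,n4} = {n0}; idom=n0

idom(n4) = n1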